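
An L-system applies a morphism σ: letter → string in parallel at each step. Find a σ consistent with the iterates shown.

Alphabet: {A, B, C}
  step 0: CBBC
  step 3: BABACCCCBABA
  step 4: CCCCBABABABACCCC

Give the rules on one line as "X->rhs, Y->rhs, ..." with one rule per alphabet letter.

A->C, B->C, C->BA

  step 3 ⇒ step 4: BABACCCCBABA ⇒ C·C·C·C·BA·BA·BA·BA·C·C·C·C
    A ↦ C
    B ↦ C
    C ↦ BA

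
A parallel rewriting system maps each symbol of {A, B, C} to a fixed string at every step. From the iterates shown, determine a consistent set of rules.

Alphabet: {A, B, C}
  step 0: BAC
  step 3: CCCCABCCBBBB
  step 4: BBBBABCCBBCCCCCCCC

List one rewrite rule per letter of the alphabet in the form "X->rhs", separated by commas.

A->AB, B->CC, C->B

  step 3 ⇒ step 4: CCCCABCCBBBB ⇒ B·B·B·B·AB·CC·B·B·CC·CC·CC·CC
    A ↦ AB
    B ↦ CC
    C ↦ B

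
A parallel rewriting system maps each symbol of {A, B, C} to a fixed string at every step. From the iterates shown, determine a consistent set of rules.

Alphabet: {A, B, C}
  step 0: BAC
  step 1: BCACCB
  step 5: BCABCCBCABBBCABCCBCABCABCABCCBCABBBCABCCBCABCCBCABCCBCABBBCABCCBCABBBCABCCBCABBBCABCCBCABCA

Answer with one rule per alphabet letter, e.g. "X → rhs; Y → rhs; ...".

A->CC, B->BCA, C->B

  step 0 ⇒ step 1: BAC ⇒ BCA·CC·B
    A ↦ CC
    B ↦ BCA
    C ↦ B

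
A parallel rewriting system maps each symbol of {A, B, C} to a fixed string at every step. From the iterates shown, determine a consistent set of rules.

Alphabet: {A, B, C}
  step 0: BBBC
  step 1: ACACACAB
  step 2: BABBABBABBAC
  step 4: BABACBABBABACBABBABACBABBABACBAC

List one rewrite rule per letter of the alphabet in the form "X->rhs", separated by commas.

A->B, B->AC, C->AB

  step 1 ⇒ step 2: ACACACAB ⇒ B·AB·B·AB·B·AB·B·AC
    A ↦ B
    B ↦ AC
    C ↦ AB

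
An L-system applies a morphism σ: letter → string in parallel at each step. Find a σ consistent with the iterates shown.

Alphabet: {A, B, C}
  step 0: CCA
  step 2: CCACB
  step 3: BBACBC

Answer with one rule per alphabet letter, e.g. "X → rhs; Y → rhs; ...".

  step 2 ⇒ step 3: CCACB ⇒ B·B·AC·B·C
    A ↦ AC
    B ↦ C
    C ↦ B

A->AC, B->C, C->B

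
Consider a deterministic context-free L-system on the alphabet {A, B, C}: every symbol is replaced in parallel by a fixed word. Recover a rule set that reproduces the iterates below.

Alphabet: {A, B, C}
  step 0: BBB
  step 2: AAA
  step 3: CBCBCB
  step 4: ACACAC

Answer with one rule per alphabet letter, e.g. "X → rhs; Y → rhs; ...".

  step 3 ⇒ step 4: CBCBCB ⇒ A·C·A·C·A·C
    B ↦ C
    C ↦ A
  step 2 ⇒ step 3: AAA ⇒ CB·CB·CB
    A ↦ CB

A->CB, B->C, C->A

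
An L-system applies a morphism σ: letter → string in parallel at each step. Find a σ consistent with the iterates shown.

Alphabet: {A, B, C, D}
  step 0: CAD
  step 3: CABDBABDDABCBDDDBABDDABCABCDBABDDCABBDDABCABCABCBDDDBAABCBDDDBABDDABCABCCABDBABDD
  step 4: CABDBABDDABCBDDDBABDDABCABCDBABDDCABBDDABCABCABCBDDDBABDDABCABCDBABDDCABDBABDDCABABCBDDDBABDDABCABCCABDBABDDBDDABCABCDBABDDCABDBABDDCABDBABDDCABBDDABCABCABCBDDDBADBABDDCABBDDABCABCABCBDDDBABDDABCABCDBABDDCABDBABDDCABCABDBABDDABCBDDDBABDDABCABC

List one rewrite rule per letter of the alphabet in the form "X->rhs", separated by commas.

  step 3 ⇒ step 4: CABDBABDDABCBDDDBABDDABCABCDBABDDCABBDDABCABCABCBDDDBAABCBDDDBABDDABCABCCABDBABDD ⇒ CAB·DBA·BDD·ABC·BDD·DBA·BDD·ABC·ABC·DBA·BDD·CAB·BDD·ABC·ABC·ABC·BDD·DBA·BDD·ABC·ABC·DBA·BDD·CAB·DBA·BDD·CAB·ABC·BDD·DBA·BDD·ABC·ABC·CAB·DBA·BDD·BDD·ABC·ABC·DBA·BDD·CAB·DBA·BDD·CAB·DBA·BDD·CAB·BDD·ABC·ABC·ABC·BDD·DBA·DBA·BDD·CAB·BDD·ABC·ABC·ABC·BDD·DBA·BDD·ABC·ABC·DBA·BDD·CAB·DBA·BDD·CAB·CAB·DBA·BDD·ABC·BDD·DBA·BDD·ABC·ABC
    A ↦ DBA
    B ↦ BDD
    C ↦ CAB
    D ↦ ABC

A->DBA, B->BDD, C->CAB, D->ABC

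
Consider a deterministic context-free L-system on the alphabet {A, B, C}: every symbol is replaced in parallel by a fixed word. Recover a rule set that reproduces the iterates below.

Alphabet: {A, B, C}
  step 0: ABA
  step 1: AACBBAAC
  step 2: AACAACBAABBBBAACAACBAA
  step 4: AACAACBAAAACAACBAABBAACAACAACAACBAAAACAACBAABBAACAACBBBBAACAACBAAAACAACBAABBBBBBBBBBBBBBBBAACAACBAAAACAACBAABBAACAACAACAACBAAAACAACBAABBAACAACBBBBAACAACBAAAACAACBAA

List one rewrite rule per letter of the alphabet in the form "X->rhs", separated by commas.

A->AAC, B->BB, C->BAA

  step 1 ⇒ step 2: AACBBAAC ⇒ AAC·AAC·BAA·BB·BB·AAC·AAC·BAA
    A ↦ AAC
    B ↦ BB
    C ↦ BAA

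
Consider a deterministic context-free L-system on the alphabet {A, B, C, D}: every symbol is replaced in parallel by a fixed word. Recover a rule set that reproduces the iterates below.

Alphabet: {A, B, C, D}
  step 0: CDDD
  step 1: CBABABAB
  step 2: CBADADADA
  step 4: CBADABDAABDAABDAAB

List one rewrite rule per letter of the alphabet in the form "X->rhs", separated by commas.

A->D, B->A, C->CB, D->AB

  step 1 ⇒ step 2: CBABABAB ⇒ CB·A·D·A·D·A·D·A
    A ↦ D
    B ↦ A
    C ↦ CB
  step 0 ⇒ step 1: CDDD ⇒ CB·AB·AB·AB
    D ↦ AB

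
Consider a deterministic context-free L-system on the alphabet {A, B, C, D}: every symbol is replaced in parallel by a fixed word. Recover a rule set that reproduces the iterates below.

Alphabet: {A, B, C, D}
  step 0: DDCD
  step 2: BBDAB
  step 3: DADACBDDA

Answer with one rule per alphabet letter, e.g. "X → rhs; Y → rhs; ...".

A->BD, B->DA, C->B, D->C

  step 2 ⇒ step 3: BBDAB ⇒ DA·DA·C·BD·DA
    A ↦ BD
    B ↦ DA
    D ↦ C
    C ↦ B  (constrained at step 0)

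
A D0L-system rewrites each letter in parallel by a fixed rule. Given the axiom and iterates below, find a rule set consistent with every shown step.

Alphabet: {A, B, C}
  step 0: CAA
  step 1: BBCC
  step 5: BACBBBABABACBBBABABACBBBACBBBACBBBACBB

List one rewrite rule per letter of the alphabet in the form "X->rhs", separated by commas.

A->C, B->BA, C->BB

  step 0 ⇒ step 1: CAA ⇒ BB·C·C
    A ↦ C
    C ↦ BB
    B ↦ BA  (constrained at step 1)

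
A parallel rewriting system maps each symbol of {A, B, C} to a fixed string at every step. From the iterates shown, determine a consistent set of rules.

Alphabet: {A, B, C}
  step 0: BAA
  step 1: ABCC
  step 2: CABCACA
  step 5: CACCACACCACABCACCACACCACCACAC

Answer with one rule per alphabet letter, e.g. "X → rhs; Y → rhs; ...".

A->C, B->AB, C->CA

  step 1 ⇒ step 2: ABCC ⇒ C·AB·CA·CA
    A ↦ C
    B ↦ AB
    C ↦ CA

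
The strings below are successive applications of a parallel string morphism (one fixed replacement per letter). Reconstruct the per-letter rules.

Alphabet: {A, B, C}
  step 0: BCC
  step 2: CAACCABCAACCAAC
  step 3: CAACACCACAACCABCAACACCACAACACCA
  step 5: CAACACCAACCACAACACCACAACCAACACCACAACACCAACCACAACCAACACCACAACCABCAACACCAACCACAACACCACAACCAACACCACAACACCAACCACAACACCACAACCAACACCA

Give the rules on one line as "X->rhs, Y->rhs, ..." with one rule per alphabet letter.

  step 2 ⇒ step 3: CAACCABCAACCAAC ⇒ CA·AC·AC·CA·CA·AC·CAB·CA·AC·AC·CA·CA·AC·AC·CA
    A ↦ AC
    B ↦ CAB
    C ↦ CA

A->AC, B->CAB, C->CA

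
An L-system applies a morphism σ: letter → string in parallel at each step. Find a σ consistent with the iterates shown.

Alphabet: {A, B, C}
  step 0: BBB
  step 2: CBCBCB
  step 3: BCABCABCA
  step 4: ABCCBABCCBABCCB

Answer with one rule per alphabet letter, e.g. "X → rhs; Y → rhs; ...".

  step 3 ⇒ step 4: BCABCABCA ⇒ A·BC·CB·A·BC·CB·A·BC·CB
    A ↦ CB
    B ↦ A
    C ↦ BC

A->CB, B->A, C->BC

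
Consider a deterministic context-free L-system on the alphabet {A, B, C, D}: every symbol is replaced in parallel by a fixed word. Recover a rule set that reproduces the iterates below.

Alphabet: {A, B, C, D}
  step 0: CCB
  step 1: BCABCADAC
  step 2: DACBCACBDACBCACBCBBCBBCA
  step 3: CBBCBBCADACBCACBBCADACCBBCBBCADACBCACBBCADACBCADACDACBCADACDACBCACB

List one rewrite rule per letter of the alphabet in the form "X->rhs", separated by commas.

  step 2 ⇒ step 3: DACBCACBDACBCACBCBBCBBCA ⇒ CBB·CB·BCA·DAC·BCA·CB·BCA·DAC·CBB·CB·BCA·DAC·BCA·CB·BCA·DAC·BCA·DAC·DAC·BCA·DAC·DAC·BCA·CB
    A ↦ CB
    B ↦ DAC
    C ↦ BCA
    D ↦ CBB

A->CB, B->DAC, C->BCA, D->CBB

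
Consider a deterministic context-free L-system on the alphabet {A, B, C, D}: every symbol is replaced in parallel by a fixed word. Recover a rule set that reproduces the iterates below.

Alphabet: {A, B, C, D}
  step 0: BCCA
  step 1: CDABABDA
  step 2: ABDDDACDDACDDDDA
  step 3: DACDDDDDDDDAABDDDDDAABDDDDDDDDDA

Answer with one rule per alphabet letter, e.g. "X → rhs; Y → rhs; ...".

A->DA, B->CD, C->AB, D->DD

  step 2 ⇒ step 3: ABDDDACDDACDDDDA ⇒ DA·CD·DD·DD·DD·DA·AB·DD·DD·DA·AB·DD·DD·DD·DD·DA
    A ↦ DA
    B ↦ CD
    C ↦ AB
    D ↦ DD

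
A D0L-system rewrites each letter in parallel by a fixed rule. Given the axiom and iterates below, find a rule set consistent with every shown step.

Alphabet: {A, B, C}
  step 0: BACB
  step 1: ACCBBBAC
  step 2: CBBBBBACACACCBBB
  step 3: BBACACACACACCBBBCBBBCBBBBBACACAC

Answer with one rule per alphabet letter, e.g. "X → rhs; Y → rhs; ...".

  step 2 ⇒ step 3: CBBBBBACACACCBBB ⇒ BB·AC·AC·AC·AC·AC·CB·BB·CB·BB·CB·BB·BB·AC·AC·AC
    A ↦ CB
    B ↦ AC
    C ↦ BB

A->CB, B->AC, C->BB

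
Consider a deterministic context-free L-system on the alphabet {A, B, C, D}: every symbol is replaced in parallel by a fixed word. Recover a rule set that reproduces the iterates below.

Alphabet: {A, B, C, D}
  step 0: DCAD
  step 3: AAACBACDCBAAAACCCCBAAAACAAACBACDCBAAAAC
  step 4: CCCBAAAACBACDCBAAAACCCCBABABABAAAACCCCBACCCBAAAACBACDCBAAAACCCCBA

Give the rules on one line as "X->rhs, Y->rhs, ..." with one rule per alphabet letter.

A->C, B->AAA, C->BA, D->CDC

  step 3 ⇒ step 4: AAACBACDCBAAAACCCCBAAAACAAACBACDCBAAAAC ⇒ C·C·C·BA·AAA·C·BA·CDC·BA·AAA·C·C·C·C·BA·BA·BA·BA·AAA·C·C·C·C·BA·C·C·C·BA·AAA·C·BA·CDC·BA·AAA·C·C·C·C·BA
    A ↦ C
    B ↦ AAA
    C ↦ BA
    D ↦ CDC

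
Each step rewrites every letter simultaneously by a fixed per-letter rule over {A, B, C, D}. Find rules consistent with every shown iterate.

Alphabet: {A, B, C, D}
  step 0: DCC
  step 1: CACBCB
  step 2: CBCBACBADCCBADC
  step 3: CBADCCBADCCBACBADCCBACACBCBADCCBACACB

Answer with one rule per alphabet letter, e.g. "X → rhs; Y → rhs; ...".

  step 2 ⇒ step 3: CBCBACBADCCBADC ⇒ CB·ADC·CB·ADC·CBA·CB·ADC·CBA·CA·CB·CB·ADC·CBA·CA·CB
    A ↦ CBA
    B ↦ ADC
    C ↦ CB
    D ↦ CA

A->CBA, B->ADC, C->CB, D->CA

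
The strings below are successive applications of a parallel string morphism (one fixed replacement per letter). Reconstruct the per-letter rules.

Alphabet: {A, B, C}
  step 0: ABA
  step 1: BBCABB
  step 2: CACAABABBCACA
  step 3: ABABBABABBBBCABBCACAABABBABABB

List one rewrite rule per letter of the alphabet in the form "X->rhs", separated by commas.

A->BB, B->CA, C->ABA

  step 2 ⇒ step 3: CACAABABBCACA ⇒ ABA·BB·ABA·BB·BB·CA·BB·CA·CA·ABA·BB·ABA·BB
    A ↦ BB
    B ↦ CA
    C ↦ ABA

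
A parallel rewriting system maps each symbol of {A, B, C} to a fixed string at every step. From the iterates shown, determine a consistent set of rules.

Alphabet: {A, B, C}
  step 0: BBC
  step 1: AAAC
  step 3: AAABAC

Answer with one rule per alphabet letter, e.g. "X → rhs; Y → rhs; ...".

  step 0 ⇒ step 1: BBC ⇒ A·A·AC
    B ↦ A
    C ↦ AC
    A ↦ B  (constrained at step 1)

A->B, B->A, C->AC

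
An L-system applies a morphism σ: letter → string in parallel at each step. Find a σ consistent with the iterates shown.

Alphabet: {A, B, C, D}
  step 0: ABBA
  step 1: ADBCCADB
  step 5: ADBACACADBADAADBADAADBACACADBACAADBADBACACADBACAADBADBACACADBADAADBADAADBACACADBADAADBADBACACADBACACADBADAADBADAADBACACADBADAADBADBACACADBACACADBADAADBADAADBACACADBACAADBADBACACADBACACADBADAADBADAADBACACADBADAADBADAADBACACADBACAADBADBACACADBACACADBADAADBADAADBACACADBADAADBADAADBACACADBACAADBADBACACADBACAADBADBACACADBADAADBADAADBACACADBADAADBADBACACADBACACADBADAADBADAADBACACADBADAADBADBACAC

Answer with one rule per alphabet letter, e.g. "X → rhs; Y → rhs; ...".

  step 0 ⇒ step 1: ABBA ⇒ ADB·C·C·ADB
    A ↦ ADB
    B ↦ C
    C ↦ ADA  (constrained at step 1)
    D ↦ ACA  (constrained at step 1)

A->ADB, B->C, C->ADA, D->ACA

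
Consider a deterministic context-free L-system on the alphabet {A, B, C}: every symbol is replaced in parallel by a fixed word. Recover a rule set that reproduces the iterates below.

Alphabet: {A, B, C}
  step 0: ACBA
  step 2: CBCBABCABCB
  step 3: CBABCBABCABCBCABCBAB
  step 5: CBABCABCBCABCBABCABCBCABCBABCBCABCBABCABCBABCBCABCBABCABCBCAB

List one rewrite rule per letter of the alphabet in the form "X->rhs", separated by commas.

A->C, B->AB, C->CB

  step 2 ⇒ step 3: CBCBABCABCB ⇒ CB·AB·CB·AB·C·AB·CB·C·AB·CB·AB
    A ↦ C
    B ↦ AB
    C ↦ CB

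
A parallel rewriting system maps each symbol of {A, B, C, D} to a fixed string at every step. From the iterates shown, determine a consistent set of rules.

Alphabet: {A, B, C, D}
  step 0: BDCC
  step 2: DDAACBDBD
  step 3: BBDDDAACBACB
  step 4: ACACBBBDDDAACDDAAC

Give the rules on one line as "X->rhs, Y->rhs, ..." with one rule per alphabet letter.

A->D, B->AC, C->DA, D->B

  step 3 ⇒ step 4: BBDDDAACBACB ⇒ AC·AC·B·B·B·D·D·DA·AC·D·DA·AC
    A ↦ D
    B ↦ AC
    C ↦ DA
    D ↦ B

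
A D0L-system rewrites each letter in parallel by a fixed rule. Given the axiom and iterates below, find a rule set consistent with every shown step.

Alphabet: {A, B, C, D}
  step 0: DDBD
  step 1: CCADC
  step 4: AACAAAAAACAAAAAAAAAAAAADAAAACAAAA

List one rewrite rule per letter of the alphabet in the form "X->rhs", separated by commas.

  step 0 ⇒ step 1: DDBD ⇒ C·C·AD·C
    B ↦ AD
    D ↦ C
    A ↦ AA  (constrained at step 1)
    C ↦ BA  (constrained at step 1)

A->AA, B->AD, C->BA, D->C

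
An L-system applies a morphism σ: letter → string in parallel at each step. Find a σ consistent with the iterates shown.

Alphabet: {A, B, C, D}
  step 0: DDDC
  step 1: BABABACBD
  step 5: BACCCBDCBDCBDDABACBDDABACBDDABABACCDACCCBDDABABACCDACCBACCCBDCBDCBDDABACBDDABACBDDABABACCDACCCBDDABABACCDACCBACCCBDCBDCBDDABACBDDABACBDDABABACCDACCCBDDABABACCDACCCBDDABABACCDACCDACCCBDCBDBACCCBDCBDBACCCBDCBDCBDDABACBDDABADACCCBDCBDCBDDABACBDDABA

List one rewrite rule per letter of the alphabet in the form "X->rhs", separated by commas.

A->CC, B->DA, C->CBD, D->BA

  step 0 ⇒ step 1: DDDC ⇒ BA·BA·BA·CBD
    C ↦ CBD
    D ↦ BA
    A ↦ CC  (constrained at step 1)
    B ↦ DA  (constrained at step 1)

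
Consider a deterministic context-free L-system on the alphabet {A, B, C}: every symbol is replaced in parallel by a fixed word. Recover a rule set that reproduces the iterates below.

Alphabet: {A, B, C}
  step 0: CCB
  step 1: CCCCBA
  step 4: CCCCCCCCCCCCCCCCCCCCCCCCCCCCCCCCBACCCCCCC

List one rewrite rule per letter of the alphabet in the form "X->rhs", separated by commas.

  step 0 ⇒ step 1: CCB ⇒ CC·CC·BA
    B ↦ BA
    C ↦ CC
    A ↦ C  (constrained at step 1)

A->C, B->BA, C->CC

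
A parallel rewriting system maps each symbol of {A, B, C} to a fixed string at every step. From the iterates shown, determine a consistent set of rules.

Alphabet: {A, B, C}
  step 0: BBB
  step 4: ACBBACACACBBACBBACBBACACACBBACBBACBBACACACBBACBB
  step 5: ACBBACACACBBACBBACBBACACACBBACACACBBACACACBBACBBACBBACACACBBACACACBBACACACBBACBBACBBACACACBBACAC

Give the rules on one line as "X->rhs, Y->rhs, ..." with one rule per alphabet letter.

  step 4 ⇒ step 5: ACBBACACACBBACBBACBBACACACBBACBBACBBACACACBBACBB ⇒ AC·BB·AC·AC·AC·BB·AC·BB·AC·BB·AC·AC·AC·BB·AC·AC·AC·BB·AC·AC·AC·BB·AC·BB·AC·BB·AC·AC·AC·BB·AC·AC·AC·BB·AC·AC·AC·BB·AC·BB·AC·BB·AC·AC·AC·BB·AC·AC
    A ↦ AC
    B ↦ AC
    C ↦ BB

A->AC, B->AC, C->BB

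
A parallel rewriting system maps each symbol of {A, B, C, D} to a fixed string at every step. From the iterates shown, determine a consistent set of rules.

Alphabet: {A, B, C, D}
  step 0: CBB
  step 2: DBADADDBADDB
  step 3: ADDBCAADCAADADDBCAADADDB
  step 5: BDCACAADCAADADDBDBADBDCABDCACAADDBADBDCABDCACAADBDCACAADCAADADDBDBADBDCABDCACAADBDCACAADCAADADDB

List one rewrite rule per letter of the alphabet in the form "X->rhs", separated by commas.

A->CA, B->DB, C->BD, D->AD

  step 2 ⇒ step 3: DBADADDBADDB ⇒ AD·DB·CA·AD·CA·AD·AD·DB·CA·AD·AD·DB
    A ↦ CA
    B ↦ DB
    D ↦ AD
    C ↦ BD  (constrained at step 0)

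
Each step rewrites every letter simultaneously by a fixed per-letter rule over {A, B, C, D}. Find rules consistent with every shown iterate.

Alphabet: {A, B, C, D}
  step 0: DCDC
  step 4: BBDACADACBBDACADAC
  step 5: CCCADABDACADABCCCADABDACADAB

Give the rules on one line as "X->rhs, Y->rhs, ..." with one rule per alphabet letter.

A->DA, B->C, C->B, D->CA

  step 4 ⇒ step 5: BBDACADACBBDACADAC ⇒ C·C·CA·DA·B·DA·CA·DA·B·C·C·CA·DA·B·DA·CA·DA·B
    A ↦ DA
    B ↦ C
    C ↦ B
    D ↦ CA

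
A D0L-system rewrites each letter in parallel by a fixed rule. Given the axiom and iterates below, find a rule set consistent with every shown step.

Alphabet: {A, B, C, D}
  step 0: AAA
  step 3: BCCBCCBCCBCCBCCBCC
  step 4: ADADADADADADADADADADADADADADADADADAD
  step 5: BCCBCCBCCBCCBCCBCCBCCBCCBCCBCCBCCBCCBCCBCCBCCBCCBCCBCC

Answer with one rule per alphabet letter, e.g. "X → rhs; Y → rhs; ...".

A->BC, B->AD, C->AD, D->C

  step 4 ⇒ step 5: ADADADADADADADADADADADADADADADADADAD ⇒ BC·C·BC·C·BC·C·BC·C·BC·C·BC·C·BC·C·BC·C·BC·C·BC·C·BC·C·BC·C·BC·C·BC·C·BC·C·BC·C·BC·C·BC·C
    A ↦ BC
    D ↦ C
  step 3 ⇒ step 4: BCCBCCBCCBCCBCCBCC ⇒ AD·AD·AD·AD·AD·AD·AD·AD·AD·AD·AD·AD·AD·AD·AD·AD·AD·AD
    B ↦ AD
  step 3 ⇒ step 4: BCCBCCBCCBCCBCCBCC ⇒ AD·AD·AD·AD·AD·AD·AD·AD·AD·AD·AD·AD·AD·AD·AD·AD·AD·AD
    C ↦ AD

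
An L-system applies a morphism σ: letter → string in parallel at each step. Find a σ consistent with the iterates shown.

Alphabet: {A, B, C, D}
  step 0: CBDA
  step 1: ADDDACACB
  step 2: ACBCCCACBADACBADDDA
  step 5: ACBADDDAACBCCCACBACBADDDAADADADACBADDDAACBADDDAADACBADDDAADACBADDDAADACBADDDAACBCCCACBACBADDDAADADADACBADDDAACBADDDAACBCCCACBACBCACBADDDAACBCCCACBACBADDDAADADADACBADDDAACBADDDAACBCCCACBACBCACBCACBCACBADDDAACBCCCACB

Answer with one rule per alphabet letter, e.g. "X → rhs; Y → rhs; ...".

A->ACB, B->DDA, C->AD, D->C

  step 1 ⇒ step 2: ADDDACACB ⇒ ACB·C·C·C·ACB·AD·ACB·AD·DDA
    A ↦ ACB
    B ↦ DDA
    C ↦ AD
    D ↦ C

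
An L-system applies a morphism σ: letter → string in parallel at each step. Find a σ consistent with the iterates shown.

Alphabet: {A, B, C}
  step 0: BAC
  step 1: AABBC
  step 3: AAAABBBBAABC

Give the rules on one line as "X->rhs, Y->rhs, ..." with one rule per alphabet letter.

A->B, B->AA, C->BC

  step 0 ⇒ step 1: BAC ⇒ AA·B·BC
    A ↦ B
    B ↦ AA
    C ↦ BC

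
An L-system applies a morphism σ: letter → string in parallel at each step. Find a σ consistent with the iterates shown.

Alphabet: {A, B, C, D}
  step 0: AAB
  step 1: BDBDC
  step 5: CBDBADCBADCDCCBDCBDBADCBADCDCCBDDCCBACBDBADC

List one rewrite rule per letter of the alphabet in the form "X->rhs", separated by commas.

  step 0 ⇒ step 1: AAB ⇒ BD·BD·C
    A ↦ BD
    B ↦ C
    C ↦ DC  (constrained at step 1)
    D ↦ BA  (constrained at step 1)

A->BD, B->C, C->DC, D->BA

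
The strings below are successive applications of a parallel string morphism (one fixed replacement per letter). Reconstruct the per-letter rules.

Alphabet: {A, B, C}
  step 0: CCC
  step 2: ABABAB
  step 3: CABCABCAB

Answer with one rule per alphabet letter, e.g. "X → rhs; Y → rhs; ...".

A->C, B->AB, C->B

  step 2 ⇒ step 3: ABABAB ⇒ C·AB·C·AB·C·AB
    A ↦ C
    B ↦ AB
    C ↦ B  (constrained at step 0)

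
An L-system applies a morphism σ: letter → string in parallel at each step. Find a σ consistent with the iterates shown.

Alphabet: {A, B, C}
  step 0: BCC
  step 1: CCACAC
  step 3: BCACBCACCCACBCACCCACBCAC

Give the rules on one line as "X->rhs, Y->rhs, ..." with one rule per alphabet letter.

  step 0 ⇒ step 1: BCC ⇒ CC·AC·AC
    B ↦ CC
    C ↦ AC
    A ↦ BC  (constrained at step 1)

A->BC, B->CC, C->AC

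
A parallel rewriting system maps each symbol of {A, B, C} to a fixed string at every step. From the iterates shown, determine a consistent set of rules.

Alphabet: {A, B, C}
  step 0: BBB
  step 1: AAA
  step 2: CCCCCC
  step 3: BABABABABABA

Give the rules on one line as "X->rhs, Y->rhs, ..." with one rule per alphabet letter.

  step 2 ⇒ step 3: CCCCCC ⇒ BA·BA·BA·BA·BA·BA
    C ↦ BA
  step 1 ⇒ step 2: AAA ⇒ CC·CC·CC
    A ↦ CC
  step 0 ⇒ step 1: BBB ⇒ A·A·A
    B ↦ A

A->CC, B->A, C->BA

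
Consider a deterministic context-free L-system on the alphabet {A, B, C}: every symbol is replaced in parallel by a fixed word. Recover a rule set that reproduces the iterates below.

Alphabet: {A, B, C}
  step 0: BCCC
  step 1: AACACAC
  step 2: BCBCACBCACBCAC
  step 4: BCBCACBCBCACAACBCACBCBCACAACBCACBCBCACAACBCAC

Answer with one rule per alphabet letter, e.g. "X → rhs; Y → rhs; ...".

A->BC, B->A, C->AC

  step 1 ⇒ step 2: AACACAC ⇒ BC·BC·AC·BC·AC·BC·AC
    A ↦ BC
    C ↦ AC
  step 0 ⇒ step 1: BCCC ⇒ A·AC·AC·AC
    B ↦ A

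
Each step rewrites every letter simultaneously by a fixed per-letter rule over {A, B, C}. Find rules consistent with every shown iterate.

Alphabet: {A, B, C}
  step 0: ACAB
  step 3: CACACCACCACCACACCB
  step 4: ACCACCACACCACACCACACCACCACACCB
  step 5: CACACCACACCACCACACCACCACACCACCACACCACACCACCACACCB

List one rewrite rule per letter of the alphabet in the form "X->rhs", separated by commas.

  step 4 ⇒ step 5: ACCACCACACCACACCACACCACCACACCB ⇒ C·AC·AC·C·AC·AC·C·AC·C·AC·AC·C·AC·C·AC·AC·C·AC·C·AC·AC·C·AC·AC·C·AC·C·AC·AC·CB
    A ↦ C
    B ↦ CB
    C ↦ AC

A->C, B->CB, C->AC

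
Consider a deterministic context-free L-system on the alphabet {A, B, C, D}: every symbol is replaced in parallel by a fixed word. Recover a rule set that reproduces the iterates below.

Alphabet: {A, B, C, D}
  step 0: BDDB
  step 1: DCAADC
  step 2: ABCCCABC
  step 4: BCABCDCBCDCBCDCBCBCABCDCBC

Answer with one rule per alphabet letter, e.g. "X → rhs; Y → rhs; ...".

  step 1 ⇒ step 2: DCAADC ⇒ A·BC·C·C·A·BC
    A ↦ C
    C ↦ BC
    D ↦ A
  step 0 ⇒ step 1: BDDB ⇒ DC·A·A·DC
    B ↦ DC

A->C, B->DC, C->BC, D->A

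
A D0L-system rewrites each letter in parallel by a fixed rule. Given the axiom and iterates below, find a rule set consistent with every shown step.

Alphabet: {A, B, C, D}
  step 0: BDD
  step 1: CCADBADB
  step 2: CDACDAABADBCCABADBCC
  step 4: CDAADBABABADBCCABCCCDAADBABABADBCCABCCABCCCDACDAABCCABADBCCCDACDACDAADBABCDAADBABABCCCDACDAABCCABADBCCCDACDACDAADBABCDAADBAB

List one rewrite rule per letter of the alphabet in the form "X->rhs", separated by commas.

  step 1 ⇒ step 2: CCADBADB ⇒ CDA·CDA·AB·ADB·CC·AB·ADB·CC
    A ↦ AB
    B ↦ CC
    C ↦ CDA
    D ↦ ADB

A->AB, B->CC, C->CDA, D->ADB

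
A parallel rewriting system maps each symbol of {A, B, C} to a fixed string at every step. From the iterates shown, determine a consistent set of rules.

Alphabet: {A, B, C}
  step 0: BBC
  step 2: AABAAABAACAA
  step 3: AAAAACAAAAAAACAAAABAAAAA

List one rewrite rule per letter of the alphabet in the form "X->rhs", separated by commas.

  step 2 ⇒ step 3: AABAAABAACAA ⇒ AA·AA·AC·AA·AA·AA·AC·AA·AA·BA·AA·AA
    A ↦ AA
    B ↦ AC
    C ↦ BA

A->AA, B->AC, C->BA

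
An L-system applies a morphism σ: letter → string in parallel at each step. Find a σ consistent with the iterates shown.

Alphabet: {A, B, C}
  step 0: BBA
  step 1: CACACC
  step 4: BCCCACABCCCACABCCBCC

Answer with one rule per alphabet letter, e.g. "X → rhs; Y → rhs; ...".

  step 0 ⇒ step 1: BBA ⇒ CA·CA·CC
    A ↦ CC
    B ↦ CA
    C ↦ B  (constrained at step 1)

A->CC, B->CA, C->B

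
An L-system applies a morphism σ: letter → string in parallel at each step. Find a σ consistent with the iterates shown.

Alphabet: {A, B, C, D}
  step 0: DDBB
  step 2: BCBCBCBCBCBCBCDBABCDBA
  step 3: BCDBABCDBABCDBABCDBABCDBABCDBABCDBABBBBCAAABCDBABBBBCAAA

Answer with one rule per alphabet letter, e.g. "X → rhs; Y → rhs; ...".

A->AAA, B->BC, C->DBA, D->BBB

  step 2 ⇒ step 3: BCBCBCBCBCBCBCDBABCDBA ⇒ BC·DBA·BC·DBA·BC·DBA·BC·DBA·BC·DBA·BC·DBA·BC·DBA·BBB·BC·AAA·BC·DBA·BBB·BC·AAA
    A ↦ AAA
    B ↦ BC
    C ↦ DBA
    D ↦ BBB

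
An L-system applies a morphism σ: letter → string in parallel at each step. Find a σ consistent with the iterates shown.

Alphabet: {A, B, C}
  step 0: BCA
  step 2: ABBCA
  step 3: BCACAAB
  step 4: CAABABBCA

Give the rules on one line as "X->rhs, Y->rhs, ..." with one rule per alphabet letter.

  step 3 ⇒ step 4: BCACAAB ⇒ CA·A·B·A·B·B·CA
    A ↦ B
    B ↦ CA
    C ↦ A

A->B, B->CA, C->A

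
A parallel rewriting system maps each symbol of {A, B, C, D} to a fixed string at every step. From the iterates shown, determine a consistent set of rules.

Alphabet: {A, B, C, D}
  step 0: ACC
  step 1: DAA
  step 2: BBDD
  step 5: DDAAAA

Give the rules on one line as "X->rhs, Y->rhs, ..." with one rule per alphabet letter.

A->D, B->C, C->A, D->BB

  step 1 ⇒ step 2: DAA ⇒ BB·D·D
    A ↦ D
    D ↦ BB
    B ↦ C  (constrained at step 2)
  step 0 ⇒ step 1: ACC ⇒ D·A·A
    C ↦ A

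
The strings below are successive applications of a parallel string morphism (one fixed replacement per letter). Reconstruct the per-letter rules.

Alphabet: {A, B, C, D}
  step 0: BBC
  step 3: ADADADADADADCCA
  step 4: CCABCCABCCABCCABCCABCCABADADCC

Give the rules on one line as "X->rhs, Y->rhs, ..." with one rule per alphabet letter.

  step 3 ⇒ step 4: ADADADADADADCCA ⇒ CC·AB·CC·AB·CC·AB·CC·AB·CC·AB·CC·AB·AD·AD·CC
    A ↦ CC
    C ↦ AD
    D ↦ AB
    B ↦ A  (constrained at step 0)

A->CC, B->A, C->AD, D->AB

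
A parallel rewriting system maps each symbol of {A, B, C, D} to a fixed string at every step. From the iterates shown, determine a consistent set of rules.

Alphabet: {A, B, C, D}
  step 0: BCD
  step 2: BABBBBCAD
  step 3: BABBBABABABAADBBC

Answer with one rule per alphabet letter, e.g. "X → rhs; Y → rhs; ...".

A->BB, B->BA, C->AD, D->C

  step 2 ⇒ step 3: BABBBBCAD ⇒ BA·BB·BA·BA·BA·BA·AD·BB·C
    A ↦ BB
    B ↦ BA
    C ↦ AD
    D ↦ C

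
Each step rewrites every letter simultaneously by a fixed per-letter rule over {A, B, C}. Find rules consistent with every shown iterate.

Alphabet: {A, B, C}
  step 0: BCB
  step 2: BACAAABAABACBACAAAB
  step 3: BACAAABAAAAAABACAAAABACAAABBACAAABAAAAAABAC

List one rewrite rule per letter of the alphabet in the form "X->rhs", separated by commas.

A->AA, B->BAC, C->AB

  step 2 ⇒ step 3: BACAAABAABACBACAAAB ⇒ BAC·AA·AB·AA·AA·AA·BAC·AA·AA·BAC·AA·AB·BAC·AA·AB·AA·AA·AA·BAC
    A ↦ AA
    B ↦ BAC
    C ↦ AB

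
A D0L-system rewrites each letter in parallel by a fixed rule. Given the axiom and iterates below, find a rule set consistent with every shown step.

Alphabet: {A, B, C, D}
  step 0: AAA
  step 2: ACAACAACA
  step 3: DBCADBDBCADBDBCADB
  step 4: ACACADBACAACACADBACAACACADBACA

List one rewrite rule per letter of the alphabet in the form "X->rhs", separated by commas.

  step 3 ⇒ step 4: DBCADBDBCADBDBCADB ⇒ AC·A·CA·DB·AC·A·AC·A·CA·DB·AC·A·AC·A·CA·DB·AC·A
    A ↦ DB
    B ↦ A
    C ↦ CA
    D ↦ AC

A->DB, B->A, C->CA, D->AC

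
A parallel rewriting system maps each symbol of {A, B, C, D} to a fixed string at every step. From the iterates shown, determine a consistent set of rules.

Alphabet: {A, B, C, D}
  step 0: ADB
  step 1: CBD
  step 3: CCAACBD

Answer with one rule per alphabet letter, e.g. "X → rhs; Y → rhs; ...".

A->C, B->D, C->AAC, D->B

  step 0 ⇒ step 1: ADB ⇒ C·B·D
    A ↦ C
    B ↦ D
    D ↦ B
    C ↦ AAC  (constrained at step 1)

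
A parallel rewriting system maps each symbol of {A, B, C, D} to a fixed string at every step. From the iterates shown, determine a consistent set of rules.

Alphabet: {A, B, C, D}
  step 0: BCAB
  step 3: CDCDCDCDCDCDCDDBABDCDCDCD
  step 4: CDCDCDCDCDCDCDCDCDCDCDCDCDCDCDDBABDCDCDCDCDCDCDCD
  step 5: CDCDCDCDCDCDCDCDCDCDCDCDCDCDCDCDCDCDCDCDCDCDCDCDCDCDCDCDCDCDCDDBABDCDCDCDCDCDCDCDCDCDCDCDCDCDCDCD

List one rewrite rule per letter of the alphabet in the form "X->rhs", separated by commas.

  step 4 ⇒ step 5: CDCDCDCDCDCDCDCDCDCDCDCDCDCDCDDBABDCDCDCDCDCDCDCD ⇒ CD·CD·CD·CD·CD·CD·CD·CD·CD·CD·CD·CD·CD·CD·CD·CD·CD·CD·CD·CD·CD·CD·CD·CD·CD·CD·CD·CD·CD·CD·CD·D·BAB·D·CD·CD·CD·CD·CD·CD·CD·CD·CD·CD·CD·CD·CD·CD·CD
    A ↦ BAB
    B ↦ D
    C ↦ CD
    D ↦ CD

A->BAB, B->D, C->CD, D->CD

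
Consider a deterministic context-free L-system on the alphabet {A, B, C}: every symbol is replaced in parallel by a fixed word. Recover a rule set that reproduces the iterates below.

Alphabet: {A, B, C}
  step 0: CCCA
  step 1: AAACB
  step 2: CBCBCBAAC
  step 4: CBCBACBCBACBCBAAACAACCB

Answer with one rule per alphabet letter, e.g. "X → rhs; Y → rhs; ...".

  step 1 ⇒ step 2: AAACB ⇒ CB·CB·CB·A·AC
    A ↦ CB
    B ↦ AC
    C ↦ A

A->CB, B->AC, C->A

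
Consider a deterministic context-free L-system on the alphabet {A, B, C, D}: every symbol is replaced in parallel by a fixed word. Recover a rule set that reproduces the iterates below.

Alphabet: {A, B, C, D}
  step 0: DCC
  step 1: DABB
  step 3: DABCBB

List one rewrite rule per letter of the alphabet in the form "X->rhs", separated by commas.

  step 0 ⇒ step 1: DCC ⇒ DA·B·B
    C ↦ B
    D ↦ DA
    A ↦ B  (constrained at step 1)
    B ↦ C  (constrained at step 1)

A->B, B->C, C->B, D->DA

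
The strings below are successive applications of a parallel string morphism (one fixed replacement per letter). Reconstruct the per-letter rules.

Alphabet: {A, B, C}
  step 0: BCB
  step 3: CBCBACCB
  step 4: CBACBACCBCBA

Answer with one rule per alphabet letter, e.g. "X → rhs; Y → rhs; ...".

A->C, B->A, C->CB

  step 3 ⇒ step 4: CBCBACCB ⇒ CB·A·CB·A·C·CB·CB·A
    A ↦ C
    B ↦ A
    C ↦ CB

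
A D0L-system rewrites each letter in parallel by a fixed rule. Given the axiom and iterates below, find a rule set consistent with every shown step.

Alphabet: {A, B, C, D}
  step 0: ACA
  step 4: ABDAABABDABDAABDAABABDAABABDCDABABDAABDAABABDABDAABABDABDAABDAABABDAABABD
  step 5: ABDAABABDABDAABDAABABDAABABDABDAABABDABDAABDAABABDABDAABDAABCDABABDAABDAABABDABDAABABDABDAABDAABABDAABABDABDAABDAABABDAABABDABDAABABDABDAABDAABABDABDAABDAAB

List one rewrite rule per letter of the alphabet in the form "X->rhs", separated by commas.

  step 4 ⇒ step 5: ABDAABABDABDAABDAABABDAABABDCDABABDAABDAABABDABDAABABDABDAABDAABABDAABABD ⇒ ABD·A·AB·ABD·ABD·A·ABD·A·AB·ABD·A·AB·ABD·ABD·A·AB·ABD·ABD·A·ABD·A·AB·ABD·ABD·A·ABD·A·AB·CD·AB·ABD·A·ABD·A·AB·ABD·ABD·A·AB·ABD·ABD·A·ABD·A·AB·ABD·A·AB·ABD·ABD·A·ABD·A·AB·ABD·A·AB·ABD·ABD·A·AB·ABD·ABD·A·ABD·A·AB·ABD·ABD·A·ABD·A·AB
    A ↦ ABD
    B ↦ A
    C ↦ CD
    D ↦ AB

A->ABD, B->A, C->CD, D->AB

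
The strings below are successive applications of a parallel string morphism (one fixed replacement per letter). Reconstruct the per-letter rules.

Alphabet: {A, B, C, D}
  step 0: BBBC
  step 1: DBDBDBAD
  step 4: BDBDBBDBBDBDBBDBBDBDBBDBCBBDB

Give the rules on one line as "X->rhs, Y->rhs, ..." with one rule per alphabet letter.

A->C, B->DB, C->AD, D->B

  step 0 ⇒ step 1: BBBC ⇒ DB·DB·DB·AD
    B ↦ DB
    C ↦ AD
    A ↦ C  (constrained at step 1)
    D ↦ B  (constrained at step 1)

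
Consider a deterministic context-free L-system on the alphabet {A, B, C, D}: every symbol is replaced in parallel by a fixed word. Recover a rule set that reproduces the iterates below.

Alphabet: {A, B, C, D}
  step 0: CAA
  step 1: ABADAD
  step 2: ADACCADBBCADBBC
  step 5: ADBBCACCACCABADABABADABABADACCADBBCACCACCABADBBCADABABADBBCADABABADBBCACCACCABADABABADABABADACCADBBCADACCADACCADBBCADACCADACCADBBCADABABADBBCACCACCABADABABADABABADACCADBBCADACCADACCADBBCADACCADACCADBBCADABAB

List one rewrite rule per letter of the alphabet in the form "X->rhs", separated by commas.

  step 1 ⇒ step 2: ABADAD ⇒ AD·ACC·AD·BBC·AD·BBC
    A ↦ AD
    B ↦ ACC
    D ↦ BBC
  step 0 ⇒ step 1: CAA ⇒ AB·AD·AD
    C ↦ AB

A->AD, B->ACC, C->AB, D->BBC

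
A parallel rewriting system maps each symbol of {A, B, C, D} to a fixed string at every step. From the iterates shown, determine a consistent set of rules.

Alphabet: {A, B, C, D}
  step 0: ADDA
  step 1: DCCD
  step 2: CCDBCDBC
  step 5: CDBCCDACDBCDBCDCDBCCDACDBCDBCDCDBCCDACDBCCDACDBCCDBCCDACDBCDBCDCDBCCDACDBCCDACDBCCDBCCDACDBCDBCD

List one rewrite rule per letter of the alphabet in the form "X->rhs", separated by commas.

  step 1 ⇒ step 2: DCCD ⇒ C·CDB·CDB·C
    C ↦ CDB
    D ↦ C
  step 0 ⇒ step 1: ADDA ⇒ D·C·C·D
    A ↦ D
    B ↦ CDA  (constrained at step 2)

A->D, B->CDA, C->CDB, D->C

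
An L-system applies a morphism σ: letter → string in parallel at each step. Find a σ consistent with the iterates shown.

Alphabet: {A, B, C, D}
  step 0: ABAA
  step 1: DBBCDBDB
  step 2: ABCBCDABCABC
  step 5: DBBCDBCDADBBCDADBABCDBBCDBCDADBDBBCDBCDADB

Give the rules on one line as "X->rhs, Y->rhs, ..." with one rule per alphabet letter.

  step 1 ⇒ step 2: DBBCDBDB ⇒ A·BC·BC·D·A·BC·A·BC
    B ↦ BC
    C ↦ D
    D ↦ A
  step 0 ⇒ step 1: ABAA ⇒ DB·BC·DB·DB
    A ↦ DB

A->DB, B->BC, C->D, D->A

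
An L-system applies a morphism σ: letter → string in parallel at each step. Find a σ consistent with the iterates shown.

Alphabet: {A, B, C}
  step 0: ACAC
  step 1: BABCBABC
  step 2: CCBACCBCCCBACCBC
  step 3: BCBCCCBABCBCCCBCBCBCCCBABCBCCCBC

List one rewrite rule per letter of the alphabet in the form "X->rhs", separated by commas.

A->BA, B->CC, C->BC

  step 2 ⇒ step 3: CCBACCBCCCBACCBC ⇒ BC·BC·CC·BA·BC·BC·CC·BC·BC·BC·CC·BA·BC·BC·CC·BC
    A ↦ BA
    B ↦ CC
    C ↦ BC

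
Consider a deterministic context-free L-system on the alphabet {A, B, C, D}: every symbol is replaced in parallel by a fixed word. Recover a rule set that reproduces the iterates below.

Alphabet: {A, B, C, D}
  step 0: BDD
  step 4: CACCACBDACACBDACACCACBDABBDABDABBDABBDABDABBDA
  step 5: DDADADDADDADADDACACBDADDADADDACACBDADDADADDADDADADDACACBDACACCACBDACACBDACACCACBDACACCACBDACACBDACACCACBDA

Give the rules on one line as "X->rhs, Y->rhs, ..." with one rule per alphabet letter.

  step 4 ⇒ step 5: CACCACBDACACBDACACCACBDABBDABDABBDABBDABDABBDA ⇒ DDA·DA·DDA·DDA·DA·DDA·CAC·B·DA·DDA·DA·DDA·CAC·B·DA·DDA·DA·DDA·DDA·DA·DDA·CAC·B·DA·CAC·CAC·B·DA·CAC·B·DA·CAC·CAC·B·DA·CAC·CAC·B·DA·CAC·B·DA·CAC·CAC·B·DA
    A ↦ DA
    B ↦ CAC
    C ↦ DDA
    D ↦ B

A->DA, B->CAC, C->DDA, D->B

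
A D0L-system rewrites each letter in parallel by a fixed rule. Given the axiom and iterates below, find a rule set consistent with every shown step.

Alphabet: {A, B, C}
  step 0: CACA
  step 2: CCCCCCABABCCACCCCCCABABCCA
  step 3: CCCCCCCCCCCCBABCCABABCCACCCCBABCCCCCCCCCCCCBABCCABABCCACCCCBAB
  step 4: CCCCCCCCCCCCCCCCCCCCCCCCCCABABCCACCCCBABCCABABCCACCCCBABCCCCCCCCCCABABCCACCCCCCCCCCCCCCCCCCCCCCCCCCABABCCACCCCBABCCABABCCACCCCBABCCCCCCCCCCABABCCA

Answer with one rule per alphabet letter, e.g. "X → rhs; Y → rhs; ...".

  step 3 ⇒ step 4: CCCCCCCCCCCCBABCCABABCCACCCCBABCCCCCCCCCCCCBABCCABABCCACCCCBAB ⇒ CC·CC·CC·CC·CC·CC·CC·CC·CC·CC·CC·CC·CCA·BAB·CCA·CC·CC·BAB·CCA·BAB·CCA·CC·CC·BAB·CC·CC·CC·CC·CCA·BAB·CCA·CC·CC·CC·CC·CC·CC·CC·CC·CC·CC·CC·CC·CCA·BAB·CCA·CC·CC·BAB·CCA·BAB·CCA·CC·CC·BAB·CC·CC·CC·CC·CCA·BAB·CCA
    A ↦ BAB
    B ↦ CCA
    C ↦ CC

A->BAB, B->CCA, C->CC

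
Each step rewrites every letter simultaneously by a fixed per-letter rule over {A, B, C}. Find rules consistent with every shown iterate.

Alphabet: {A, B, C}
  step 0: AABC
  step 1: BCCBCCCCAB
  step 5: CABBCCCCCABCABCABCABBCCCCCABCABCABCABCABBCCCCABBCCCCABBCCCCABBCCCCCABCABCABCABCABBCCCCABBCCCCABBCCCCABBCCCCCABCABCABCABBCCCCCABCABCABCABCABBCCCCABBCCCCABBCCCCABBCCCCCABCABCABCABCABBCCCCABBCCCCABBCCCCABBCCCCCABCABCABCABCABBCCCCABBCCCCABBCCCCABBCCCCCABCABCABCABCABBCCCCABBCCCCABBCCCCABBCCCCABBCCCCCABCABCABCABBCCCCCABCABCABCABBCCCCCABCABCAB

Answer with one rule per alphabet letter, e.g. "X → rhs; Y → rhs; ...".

A->BCC, B->C, C->CAB

  step 0 ⇒ step 1: AABC ⇒ BCC·BCC·C·CAB
    A ↦ BCC
    B ↦ C
    C ↦ CAB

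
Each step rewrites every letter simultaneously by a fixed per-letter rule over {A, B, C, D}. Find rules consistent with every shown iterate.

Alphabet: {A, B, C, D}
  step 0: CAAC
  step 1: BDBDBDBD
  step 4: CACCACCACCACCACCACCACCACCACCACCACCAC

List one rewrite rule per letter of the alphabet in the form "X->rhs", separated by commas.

A->BD, B->CA, C->BD, D->C

  step 0 ⇒ step 1: CAAC ⇒ BD·BD·BD·BD
    A ↦ BD
    C ↦ BD
    B ↦ CA  (constrained at step 1)
    D ↦ C  (constrained at step 1)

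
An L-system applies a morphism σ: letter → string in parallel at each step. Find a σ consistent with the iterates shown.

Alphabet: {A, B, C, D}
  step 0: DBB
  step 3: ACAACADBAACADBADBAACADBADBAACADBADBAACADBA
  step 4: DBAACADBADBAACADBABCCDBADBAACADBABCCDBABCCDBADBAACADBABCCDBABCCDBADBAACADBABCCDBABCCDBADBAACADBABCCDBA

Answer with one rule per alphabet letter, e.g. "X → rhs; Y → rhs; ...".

A->DBA, B->CC, C->ACA, D->B

  step 3 ⇒ step 4: ACAACADBAACADBADBAACADBADBAACADBADBAACADBA ⇒ DBA·ACA·DBA·DBA·ACA·DBA·B·CC·DBA·DBA·ACA·DBA·B·CC·DBA·B·CC·DBA·DBA·ACA·DBA·B·CC·DBA·B·CC·DBA·DBA·ACA·DBA·B·CC·DBA·B·CC·DBA·DBA·ACA·DBA·B·CC·DBA
    A ↦ DBA
    B ↦ CC
    C ↦ ACA
    D ↦ B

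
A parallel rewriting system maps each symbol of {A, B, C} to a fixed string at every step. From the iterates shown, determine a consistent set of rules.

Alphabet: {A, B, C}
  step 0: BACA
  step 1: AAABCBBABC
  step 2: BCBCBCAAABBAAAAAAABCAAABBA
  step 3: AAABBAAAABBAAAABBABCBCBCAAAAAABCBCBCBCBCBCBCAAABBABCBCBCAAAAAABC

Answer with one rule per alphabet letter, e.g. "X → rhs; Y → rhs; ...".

A->BC, B->AAA, C->BBA

  step 2 ⇒ step 3: BCBCBCAAABBAAAAAAABCAAABBA ⇒ AAA·BBA·AAA·BBA·AAA·BBA·BC·BC·BC·AAA·AAA·BC·BC·BC·BC·BC·BC·BC·AAA·BBA·BC·BC·BC·AAA·AAA·BC
    A ↦ BC
    B ↦ AAA
    C ↦ BBA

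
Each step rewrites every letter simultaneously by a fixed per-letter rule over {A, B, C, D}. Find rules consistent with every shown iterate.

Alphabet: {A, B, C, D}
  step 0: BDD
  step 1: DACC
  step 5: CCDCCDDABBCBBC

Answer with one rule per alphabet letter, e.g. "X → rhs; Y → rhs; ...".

A->CD, B->DA, C->B, D->C

  step 0 ⇒ step 1: BDD ⇒ DA·C·C
    B ↦ DA
    D ↦ C
    A ↦ CD  (constrained at step 1)
    C ↦ B  (constrained at step 1)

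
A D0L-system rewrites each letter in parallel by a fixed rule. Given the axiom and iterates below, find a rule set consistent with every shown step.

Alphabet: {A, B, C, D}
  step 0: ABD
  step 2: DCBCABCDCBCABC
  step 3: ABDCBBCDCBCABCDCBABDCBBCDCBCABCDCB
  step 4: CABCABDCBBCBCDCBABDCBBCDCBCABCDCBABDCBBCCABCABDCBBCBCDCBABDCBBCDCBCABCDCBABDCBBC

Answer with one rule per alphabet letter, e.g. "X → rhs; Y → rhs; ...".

A->CA, B->BC, C->DCB, D->AB

  step 3 ⇒ step 4: ABDCBBCDCBCABCDCBABDCBBCDCBCABCDCB ⇒ CA·BC·AB·DCB·BC·BC·DCB·AB·DCB·BC·DCB·CA·BC·DCB·AB·DCB·BC·CA·BC·AB·DCB·BC·BC·DCB·AB·DCB·BC·DCB·CA·BC·DCB·AB·DCB·BC
    A ↦ CA
    B ↦ BC
    C ↦ DCB
    D ↦ AB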